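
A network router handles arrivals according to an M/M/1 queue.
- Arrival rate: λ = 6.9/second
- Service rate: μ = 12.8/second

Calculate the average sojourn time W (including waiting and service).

First, compute utilization: ρ = λ/μ = 6.9/12.8 = 0.5391
For M/M/1: W = 1/(μ-λ)
W = 1/(12.8-6.9) = 1/5.90
W = 0.1695 seconds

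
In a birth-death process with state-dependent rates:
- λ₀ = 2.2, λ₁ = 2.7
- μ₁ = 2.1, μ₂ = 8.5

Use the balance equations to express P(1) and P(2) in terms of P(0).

Balance equations:
State 0: λ₀P₀ = μ₁P₁ → P₁ = (λ₀/μ₁)P₀ = (2.2/2.1)P₀ = 1.0476P₀
State 1: P₂ = (λ₀λ₁)/(μ₁μ₂)P₀ = (2.2×2.7)/(2.1×8.5)P₀ = 0.3328P₀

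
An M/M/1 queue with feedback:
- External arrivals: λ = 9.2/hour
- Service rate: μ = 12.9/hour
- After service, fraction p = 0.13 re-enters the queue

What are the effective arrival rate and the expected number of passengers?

Effective arrival rate: λ_eff = λ/(1-p) = 9.2/(1-0.13) = 9.2/0.87 = 10.57471
ρ = λ_eff/μ = 10.57471/12.9 = 0.819745
L = ρ/(1-ρ) = 0.819745/(1-0.819745) = 4.5477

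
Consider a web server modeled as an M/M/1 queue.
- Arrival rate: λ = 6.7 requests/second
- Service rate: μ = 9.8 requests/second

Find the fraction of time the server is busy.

Server utilization: ρ = λ/μ
ρ = 6.7/9.8 = 0.6837
The server is busy 68.37% of the time.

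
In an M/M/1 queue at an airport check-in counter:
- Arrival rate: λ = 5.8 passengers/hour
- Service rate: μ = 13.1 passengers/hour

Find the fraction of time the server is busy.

Server utilization: ρ = λ/μ
ρ = 5.8/13.1 = 0.4427
The server is busy 44.27% of the time.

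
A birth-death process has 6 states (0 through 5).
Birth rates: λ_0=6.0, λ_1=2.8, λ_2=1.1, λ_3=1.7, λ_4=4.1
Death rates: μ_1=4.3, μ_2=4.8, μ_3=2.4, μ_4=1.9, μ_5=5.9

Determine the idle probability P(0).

Ratios P(n)/P(0) = (λ₀···λₙ₋₁)/(μ₁···μₙ):
P(1)/P(0) = (6.0)/(4.3) = 1.3953
P(2)/P(0) = (6.0×2.8)/(4.3×4.8) = 0.81395
P(3)/P(0) = (6.0×2.8×1.1)/(4.3×4.8×2.4) = 0.37306
P(4)/P(0) = (6.0×2.8×1.1×1.7)/(4.3×4.8×2.4×1.9) = 0.33379
P(5)/P(0) = (6.0×2.8×1.1×1.7×4.1)/(4.3×4.8×2.4×1.9×5.9) = 0.23196

Normalization: ∑ P(n) = 1
P(0) × (1.0000 + 1.3953 + 0.81395 + 0.37306 + 0.33379 + 0.23196) = 1
P(0) × 4.1481 = 1
P(0) = 1/4.1481 = 0.2411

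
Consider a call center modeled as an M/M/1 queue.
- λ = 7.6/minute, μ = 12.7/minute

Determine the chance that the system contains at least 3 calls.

ρ = λ/μ = 7.6/12.7 = 0.5984
P(N ≥ n) = ρⁿ
P(N ≥ 3) = 0.5984^3
P(N ≥ 3) = 0.2143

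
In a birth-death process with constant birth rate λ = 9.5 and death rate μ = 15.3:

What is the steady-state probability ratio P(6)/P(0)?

For constant rates: P(n)/P(0) = (λ/μ)^n
P(6)/P(0) = (9.5/15.3)^6 = 0.62092^6 = 0.05731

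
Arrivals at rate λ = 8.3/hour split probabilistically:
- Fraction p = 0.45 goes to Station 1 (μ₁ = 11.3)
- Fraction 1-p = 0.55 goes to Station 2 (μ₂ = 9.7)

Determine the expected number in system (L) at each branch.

Effective rates: λ₁ = 8.3×0.45 = 3.735, λ₂ = 8.3×0.55 = 4.565
Station 1: ρ₁ = 3.735/11.3 = 0.3305, L₁ = ρ₁/(1-ρ₁) = 0.3305/(1-0.3305) = 0.4937
Station 2: ρ₂ = 4.565/9.7 = 0.47062, L₂ = ρ₂/(1-ρ₂) = 0.47062/(1-0.47062) = 0.8890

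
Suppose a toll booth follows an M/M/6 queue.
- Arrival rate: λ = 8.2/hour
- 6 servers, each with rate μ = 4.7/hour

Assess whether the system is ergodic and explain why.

Stability requires ρ = λ/(cμ) < 1
ρ = 8.2/(6 × 4.7) = 8.2/28.20 = 0.2908
Since 0.2908 < 1, the system is STABLE.
The servers are busy 29.08% of the time.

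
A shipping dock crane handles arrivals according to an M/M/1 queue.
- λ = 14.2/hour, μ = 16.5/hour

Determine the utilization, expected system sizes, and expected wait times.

Step 1: ρ = λ/μ = 14.2/16.5 = 0.8606
Step 2: L = λ/(μ-λ) = 14.2/2.30 = 6.1739
Step 3: Lq = λ²/(μ(μ-λ)) = 201.64/(16.5×2.30) = 5.3133
Step 4: W = 1/(μ-λ) = 1/2.30 = 0.43478
Step 5: Wq = λ/(μ(μ-λ)) = 14.2/(16.5×2.30) = 0.3742
Step 6: P(0) = 1-ρ = 0.1394
Verify: L = λW = 14.2×0.43478 = 6.1739 ✔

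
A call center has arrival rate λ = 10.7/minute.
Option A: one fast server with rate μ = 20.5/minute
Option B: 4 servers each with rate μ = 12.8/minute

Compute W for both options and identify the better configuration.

Option A: single server μ = 20.5 (M/M/1)
  ρ_A = 10.7/20.5 = 0.5220
  W_A = 1/(μ-λ) = 1/(20.5-10.7) = 1/9.80 = 0.1020

Option B: 4 servers μ = 12.8 (M/M/4)
  ρ_B = λ/(cμ) = 10.7/(4×12.8) = 0.2090
  Offered load a = λ/μ = cρ = 10.7/12.8 = 0.8359
  P₀ = [ Σₙ₌₀^3 aⁿ/n! + a^4/(4!(1-ρ)) ]⁻¹
  Σ = a^0/0! + a^1/1! + a^2/2! + a^3/3! = 1.0000 + 0.8359 + 0.3494 + 0.09736 = 2.2827
  a^4/(4!(1-ρ)) = 0.4883/(24 × 0.7910) = 0.02572
  P₀ = 1/(2.2827 + 0.02572) = 0.4332
  Lq = P₀·a^4·ρ / (4!(1-ρ)²) = 0.4332 × 0.4883 × 0.2090 / (24 × 0.6257) = 0.002944
  Wq_B = Lq/λ = 0.002944/10.7 = 0.0002751
  W_B = Wq_B + 1/μ = 0.0002751 + 0.07812 = 0.07840

Since W_B = 0.07840 < W_A = 0.1020, Option B (multiple servers) has the shorter time in system.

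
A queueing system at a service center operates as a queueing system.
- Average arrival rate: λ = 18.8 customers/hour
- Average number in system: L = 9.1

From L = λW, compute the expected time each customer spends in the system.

Little's Law: L = λW, so W = L/λ
W = 9.1/18.8 = 0.4840 hours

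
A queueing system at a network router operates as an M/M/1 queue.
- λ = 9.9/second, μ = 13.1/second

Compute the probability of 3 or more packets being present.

ρ = λ/μ = 9.9/13.1 = 0.7557
P(N ≥ n) = ρⁿ
P(N ≥ 3) = 0.7557^3
P(N ≥ 3) = 0.4316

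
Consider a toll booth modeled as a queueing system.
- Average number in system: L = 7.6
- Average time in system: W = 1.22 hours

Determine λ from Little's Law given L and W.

Little's Law: L = λW, so λ = L/W
λ = 7.6/1.22 = 6.2295 vehicles/hour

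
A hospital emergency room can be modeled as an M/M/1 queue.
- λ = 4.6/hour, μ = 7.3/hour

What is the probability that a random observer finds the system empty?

ρ = λ/μ = 4.6/7.3 = 0.6301
P(0) = 1 - ρ = 1 - 0.6301 = 0.3699
The server is idle 36.99% of the time.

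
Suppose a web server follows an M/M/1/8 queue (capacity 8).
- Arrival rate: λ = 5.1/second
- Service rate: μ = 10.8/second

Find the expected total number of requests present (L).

ρ = λ/μ = 5.1/10.8 = 0.47222
P₀ = (1-ρ)/(1-ρ^(K+1)) = (1-0.47222)/(1-0.47222^9) = 0.5278/0.9988 = 0.5284
P_K = P₀×ρ^K = 0.5284 × 0.47222^8 = 0.5284 × 0.002473 = 0.001307
L = ρ[1 - (K+1)ρ^K + Kρ^(K+1)] / [(1-ρ)(1-ρ^(K+1))]
L = 0.47222 × (1 - 9×0.002473 + 8×0.001168) / ((1 - 0.47222) × (1 - 0.001168)) = 0.8842 requests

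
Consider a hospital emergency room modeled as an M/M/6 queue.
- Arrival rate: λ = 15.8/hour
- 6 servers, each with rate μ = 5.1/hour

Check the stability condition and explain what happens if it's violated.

Stability requires ρ = λ/(cμ) < 1
ρ = 15.8/(6 × 5.1) = 15.8/30.60 = 0.5163
Since 0.5163 < 1, the system is STABLE.
The servers are busy 51.63% of the time.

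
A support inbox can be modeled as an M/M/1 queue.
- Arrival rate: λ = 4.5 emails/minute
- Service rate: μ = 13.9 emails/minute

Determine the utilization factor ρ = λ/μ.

Server utilization: ρ = λ/μ
ρ = 4.5/13.9 = 0.3237
The server is busy 32.37% of the time.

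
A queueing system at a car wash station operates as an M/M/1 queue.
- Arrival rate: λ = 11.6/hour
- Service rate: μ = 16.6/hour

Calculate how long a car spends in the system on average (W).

First, compute utilization: ρ = λ/μ = 11.6/16.6 = 0.6988
For M/M/1: W = 1/(μ-λ)
W = 1/(16.6-11.6) = 1/5.00
W = 0.2000 hours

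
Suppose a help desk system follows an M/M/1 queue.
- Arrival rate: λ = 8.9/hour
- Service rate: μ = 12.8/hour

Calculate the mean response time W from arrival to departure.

First, compute utilization: ρ = λ/μ = 8.9/12.8 = 0.6953
For M/M/1: W = 1/(μ-λ)
W = 1/(12.8-8.9) = 1/3.90
W = 0.2564 hours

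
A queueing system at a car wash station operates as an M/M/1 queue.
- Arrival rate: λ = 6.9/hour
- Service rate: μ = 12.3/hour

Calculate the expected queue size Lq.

ρ = λ/μ = 6.9/12.3 = 0.5610
For M/M/1: Lq = λ²/(μ(μ-λ))
Lq = 47.61/(12.3 × 5.40)
Lq = 0.7168 cars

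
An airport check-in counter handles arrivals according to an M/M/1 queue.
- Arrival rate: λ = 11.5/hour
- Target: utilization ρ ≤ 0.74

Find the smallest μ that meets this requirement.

ρ = λ/μ, so μ = λ/ρ
μ ≥ 11.5/0.74 = 15.5405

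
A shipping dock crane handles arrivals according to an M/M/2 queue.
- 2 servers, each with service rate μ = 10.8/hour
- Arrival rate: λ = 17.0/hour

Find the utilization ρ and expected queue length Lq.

Traffic intensity: ρ = λ/(cμ) = 17.0/(2×10.8) = 0.7870
Since ρ = 0.7870 < 1, system is stable.
Offered load a = λ/μ = cρ = 17.0/10.8 = 1.5741
P₀ = [ Σₙ₌₀^1 aⁿ/n! + a^2/(2!(1-ρ)) ]⁻¹
Σ = a^0/0! + a^1/1! = 1.0000 + 1.5741 = 2.5741
a^2/(2!(1-ρ)) = 2.47771/(2 × 0.212963) = 5.8172
P₀ = 1/(2.5741 + 5.8172) = 0.1192
Lq = P₀·a^2·ρ / (2!(1-ρ)²) = 0.11917 × 2.4777 × 0.78704 / (2 × 0.045353) = 2.5620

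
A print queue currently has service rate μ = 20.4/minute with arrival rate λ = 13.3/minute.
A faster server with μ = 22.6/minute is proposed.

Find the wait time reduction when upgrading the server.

System 1: ρ₁ = 13.3/20.4 = 0.6520, W₁ = 1/(20.4-13.3) = 0.14085
System 2: ρ₂ = 13.3/22.6 = 0.5885, W₂ = 1/(22.6-13.3) = 0.10753
Improvement: (W₁-W₂)/W₁ = (0.14085-0.10753)/0.14085 = 23.66%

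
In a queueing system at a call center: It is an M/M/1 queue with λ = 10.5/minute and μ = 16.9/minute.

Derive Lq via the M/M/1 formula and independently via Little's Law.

Method 1 (direct): Lq = λ²/(μ(μ-λ)) = 110.25/(16.9 × 6.40) = 1.0193

Method 2 (Little's Law):
W = 1/(μ-λ) = 1/6.40 = 0.15625
Wq = W - 1/μ = 0.15625 - 0.059172 = 0.09708
Lq = λWq = 10.5 × 0.09708 = 1.0193 ✔ (matches Method 1)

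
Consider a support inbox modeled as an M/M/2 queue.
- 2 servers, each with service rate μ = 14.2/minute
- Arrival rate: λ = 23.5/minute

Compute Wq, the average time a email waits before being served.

Traffic intensity: ρ = λ/(cμ) = 23.5/(2×14.2) = 0.8275
Since ρ = 0.8275 < 1, system is stable.
Offered load a = λ/μ = cρ = 23.5/14.2 = 1.6549
P₀ = [ Σₙ₌₀^1 aⁿ/n! + a^2/(2!(1-ρ)) ]⁻¹
Σ = a^0/0! + a^1/1! = 1.0000 + 1.6549 = 2.6549
a^2/(2!(1-ρ)) = 2.73879/(2 × 0.172535) = 7.9369
P₀ = 1/(2.6549 + 7.9369) = 0.09441
Lq = P₀·a^2·ρ / (2!(1-ρ)²) = 0.094412 × 2.7388 × 0.82746 / (2 × 0.029768) = 3.5938
Wq = Lq/λ = 3.5938/23.5 = 0.1529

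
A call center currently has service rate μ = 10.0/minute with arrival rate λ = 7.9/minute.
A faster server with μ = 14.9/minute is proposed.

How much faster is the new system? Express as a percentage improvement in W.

System 1: ρ₁ = 7.9/10.0 = 0.7900, W₁ = 1/(10.0-7.9) = 0.47619
System 2: ρ₂ = 7.9/14.9 = 0.5302, W₂ = 1/(14.9-7.9) = 0.14286
Improvement: (W₁-W₂)/W₁ = (0.47619-0.14286)/0.47619 = 70.00%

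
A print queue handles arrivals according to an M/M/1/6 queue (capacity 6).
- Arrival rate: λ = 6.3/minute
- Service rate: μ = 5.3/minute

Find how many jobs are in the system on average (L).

ρ = λ/μ = 6.3/5.3 = 1.18868
P₀ = (1-ρ)/(1-ρ^(K+1)) = (1-1.18868)/(1-1.18868^7) = -0.18868/-2.3532 = 0.08018
P_K = P₀×ρ^K = 0.08018 × 1.18868^6 = 0.08018 × 2.8209 = 0.2262
L = ρ[1 - (K+1)ρ^K + Kρ^(K+1)] / [(1-ρ)(1-ρ^(K+1))]
L = 1.18868 × (1 - 7×2.820913 + 6×3.353163) / ((1 - 1.18868) × (1 - 3.353163)) = 3.6747 jobs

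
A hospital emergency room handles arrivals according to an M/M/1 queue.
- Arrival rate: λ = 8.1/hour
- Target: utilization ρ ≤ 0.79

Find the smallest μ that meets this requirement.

ρ = λ/μ, so μ = λ/ρ
μ ≥ 8.1/0.79 = 10.2532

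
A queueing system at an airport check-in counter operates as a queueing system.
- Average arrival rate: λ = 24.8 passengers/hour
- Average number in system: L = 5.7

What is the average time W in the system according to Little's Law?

Little's Law: L = λW, so W = L/λ
W = 5.7/24.8 = 0.2298 hours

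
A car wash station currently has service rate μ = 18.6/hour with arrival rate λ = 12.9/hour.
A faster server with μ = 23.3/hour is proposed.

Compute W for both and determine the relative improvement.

System 1: ρ₁ = 12.9/18.6 = 0.6935, W₁ = 1/(18.6-12.9) = 0.17544
System 2: ρ₂ = 12.9/23.3 = 0.5536, W₂ = 1/(23.3-12.9) = 0.096154
Improvement: (W₁-W₂)/W₁ = (0.17544-0.096154)/0.17544 = 45.19%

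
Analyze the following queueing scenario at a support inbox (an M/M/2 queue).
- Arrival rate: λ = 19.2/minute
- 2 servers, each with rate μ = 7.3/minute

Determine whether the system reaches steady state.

Stability requires ρ = λ/(cμ) < 1
ρ = 19.2/(2 × 7.3) = 19.2/14.60 = 1.3151
Since 1.3151 ≥ 1, the system is UNSTABLE.
Need c > λ/μ = 19.2/7.3 = 2.63.
Minimum servers needed: c = 3.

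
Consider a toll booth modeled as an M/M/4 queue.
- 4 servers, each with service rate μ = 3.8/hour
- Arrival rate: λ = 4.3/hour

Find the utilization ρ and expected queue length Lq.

Traffic intensity: ρ = λ/(cμ) = 4.3/(4×3.8) = 0.2829
Since ρ = 0.2829 < 1, system is stable.
Offered load a = λ/μ = cρ = 4.3/3.8 = 1.1316
P₀ = [ Σₙ₌₀^3 aⁿ/n! + a^4/(4!(1-ρ)) ]⁻¹
Σ = a^0/0! + a^1/1! + a^2/2! + a^3/3! = 1.0000 + 1.1316 + 0.6402 + 0.2415 = 3.0133
a^4/(4!(1-ρ)) = 1.6396/(24 × 0.7171) = 0.09527
P₀ = 1/(3.0133 + 0.09527) = 0.3217
Lq = P₀·a^4·ρ / (4!(1-ρ)²) = 0.3217 × 1.6396 × 0.2829 / (24 × 0.5142) = 0.01209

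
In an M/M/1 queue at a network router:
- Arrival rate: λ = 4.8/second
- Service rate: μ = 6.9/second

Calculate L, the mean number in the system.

ρ = λ/μ = 4.8/6.9 = 0.6957
For M/M/1: L = λ/(μ-λ)
L = 4.8/(6.9-4.8) = 4.8/2.10
L = 2.2857 packets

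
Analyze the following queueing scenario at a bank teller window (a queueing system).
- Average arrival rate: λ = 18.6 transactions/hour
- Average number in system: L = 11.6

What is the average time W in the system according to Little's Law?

Little's Law: L = λW, so W = L/λ
W = 11.6/18.6 = 0.6237 hours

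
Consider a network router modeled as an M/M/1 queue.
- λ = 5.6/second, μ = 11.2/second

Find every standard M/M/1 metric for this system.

Step 1: ρ = λ/μ = 5.6/11.2 = 0.5000
Step 2: L = λ/(μ-λ) = 5.6/5.60 = 1.0000
Step 3: Lq = λ²/(μ(μ-λ)) = 31.36/(11.2×5.60) = 0.5000
Step 4: W = 1/(μ-λ) = 1/5.60 = 0.17857
Step 5: Wq = λ/(μ(μ-λ)) = 5.6/(11.2×5.60) = 0.08929
Step 6: P(0) = 1-ρ = 0.5000
Verify: L = λW = 5.6×0.17857 = 1.0000 ✔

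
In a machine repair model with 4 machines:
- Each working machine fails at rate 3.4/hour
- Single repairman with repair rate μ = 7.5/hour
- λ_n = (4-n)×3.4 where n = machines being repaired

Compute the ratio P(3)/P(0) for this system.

P(3)/P(0) = ∏_{i=0}^{3-1} λ_i/μ_{i+1}
= (4-0)×3.4/7.5 × (4-1)×3.4/7.5 × (4-2)×3.4/7.5
= 2.2360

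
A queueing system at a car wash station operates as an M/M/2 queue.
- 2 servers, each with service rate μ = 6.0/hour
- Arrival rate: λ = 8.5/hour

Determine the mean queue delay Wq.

Traffic intensity: ρ = λ/(cμ) = 8.5/(2×6.0) = 0.7083
Since ρ = 0.7083 < 1, system is stable.
Offered load a = λ/μ = cρ = 8.5/6.0 = 1.4167
P₀ = [ Σₙ₌₀^1 aⁿ/n! + a^2/(2!(1-ρ)) ]⁻¹
Σ = a^0/0! + a^1/1! = 1.0000 + 1.4167 = 2.4167
a^2/(2!(1-ρ)) = 2.00694/(2 × 0.291667) = 3.4405
P₀ = 1/(2.4167 + 3.4405) = 0.1707
Lq = P₀·a^2·ρ / (2!(1-ρ)²) = 0.17073 × 2.0069 × 0.70833 / (2 × 0.085069) = 1.4265
Wq = Lq/λ = 1.4265/8.5 = 0.1678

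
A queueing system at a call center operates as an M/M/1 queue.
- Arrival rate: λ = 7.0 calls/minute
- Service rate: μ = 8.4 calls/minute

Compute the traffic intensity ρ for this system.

Server utilization: ρ = λ/μ
ρ = 7.0/8.4 = 0.8333
The server is busy 83.33% of the time.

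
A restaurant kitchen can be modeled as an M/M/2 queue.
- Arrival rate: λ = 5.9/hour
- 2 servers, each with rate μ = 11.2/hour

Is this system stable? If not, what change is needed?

Stability requires ρ = λ/(cμ) < 1
ρ = 5.9/(2 × 11.2) = 5.9/22.40 = 0.2634
Since 0.2634 < 1, the system is STABLE.
The servers are busy 26.34% of the time.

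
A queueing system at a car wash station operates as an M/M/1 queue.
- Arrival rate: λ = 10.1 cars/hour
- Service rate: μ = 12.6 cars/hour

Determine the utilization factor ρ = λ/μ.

Server utilization: ρ = λ/μ
ρ = 10.1/12.6 = 0.8016
The server is busy 80.16% of the time.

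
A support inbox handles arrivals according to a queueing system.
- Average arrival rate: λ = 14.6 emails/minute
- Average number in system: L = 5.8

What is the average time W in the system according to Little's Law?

Little's Law: L = λW, so W = L/λ
W = 5.8/14.6 = 0.3973 minutes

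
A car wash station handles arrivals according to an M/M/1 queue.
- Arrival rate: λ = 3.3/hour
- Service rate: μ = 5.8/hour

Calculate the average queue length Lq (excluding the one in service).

ρ = λ/μ = 3.3/5.8 = 0.5690
For M/M/1: Lq = λ²/(μ(μ-λ))
Lq = 10.89/(5.8 × 2.50)
Lq = 0.7510 cars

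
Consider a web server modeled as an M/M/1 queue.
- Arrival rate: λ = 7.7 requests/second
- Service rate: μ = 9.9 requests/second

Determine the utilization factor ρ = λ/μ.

Server utilization: ρ = λ/μ
ρ = 7.7/9.9 = 0.7778
The server is busy 77.78% of the time.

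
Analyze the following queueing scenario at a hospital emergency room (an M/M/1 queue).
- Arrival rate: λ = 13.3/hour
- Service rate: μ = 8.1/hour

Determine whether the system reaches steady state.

Stability requires ρ = λ/(cμ) < 1
ρ = 13.3/(1 × 8.1) = 13.3/8.10 = 1.6420
Since 1.6420 ≥ 1, the system is UNSTABLE.
Queue grows without bound. Need μ > λ = 13.3.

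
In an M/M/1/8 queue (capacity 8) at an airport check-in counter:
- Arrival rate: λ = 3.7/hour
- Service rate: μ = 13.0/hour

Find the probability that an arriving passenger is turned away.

ρ = λ/μ = 3.7/13.0 = 0.284615
P₀ = (1-ρ)/(1-ρ^(K+1)) = (1-0.284615)/(1-0.284615^9) = 0.7154/1.0000 = 0.7154
P_K = P₀×ρ^K = 0.71539 × 0.284615^8 = 0.71539 × 0.000043059 = 0.00003080
Blocking probability = 0.003080%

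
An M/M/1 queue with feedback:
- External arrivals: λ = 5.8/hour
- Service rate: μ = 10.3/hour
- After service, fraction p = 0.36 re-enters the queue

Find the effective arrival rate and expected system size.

Effective arrival rate: λ_eff = λ/(1-p) = 5.8/(1-0.36) = 5.8/0.64 = 9.0625
ρ = λ_eff/μ = 9.0625/10.3 = 0.879854
L = ρ/(1-ρ) = 0.879854/(1-0.879854) = 7.3232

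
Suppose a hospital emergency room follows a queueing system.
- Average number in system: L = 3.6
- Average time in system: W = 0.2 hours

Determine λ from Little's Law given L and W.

Little's Law: L = λW, so λ = L/W
λ = 3.6/0.2 = 18.0000 patients/hour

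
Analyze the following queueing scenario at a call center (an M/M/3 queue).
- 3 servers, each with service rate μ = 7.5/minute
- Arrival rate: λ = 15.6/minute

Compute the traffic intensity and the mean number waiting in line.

Traffic intensity: ρ = λ/(cμ) = 15.6/(3×7.5) = 0.6933
Since ρ = 0.6933 < 1, system is stable.
Offered load a = λ/μ = cρ = 15.6/7.5 = 2.0800
P₀ = [ Σₙ₌₀^2 aⁿ/n! + a^3/(3!(1-ρ)) ]⁻¹
Σ = a^0/0! + a^1/1! + a^2/2! = 1.0000 + 2.0800 + 2.1632 = 5.2432
a^3/(3!(1-ρ)) = 8.9989/(6 × 0.30667) = 4.8907
P₀ = 1/(5.2432 + 4.8907) = 0.09868
Lq = P₀·a^3·ρ / (3!(1-ρ)²) = 0.09868 × 8.9989 × 0.6933 / (6 × 0.09404) = 1.0911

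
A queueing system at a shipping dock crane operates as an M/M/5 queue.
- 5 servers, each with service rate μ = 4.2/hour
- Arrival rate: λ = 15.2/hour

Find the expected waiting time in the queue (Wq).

Traffic intensity: ρ = λ/(cμ) = 15.2/(5×4.2) = 0.7238
Since ρ = 0.7238 < 1, system is stable.
Offered load a = λ/μ = cρ = 15.2/4.2 = 3.6190
P₀ = [ Σₙ₌₀^4 aⁿ/n! + a^5/(5!(1-ρ)) ]⁻¹
Σ = a^0/0! + a^1/1! + a^2/2! + a^3/3! + a^4/4! = 1.0000 + 3.6190 + 6.5488 + 7.9001 + 7.1477 = 26.2156
a^5/(5!(1-ρ)) = 620.8283/(120 × 0.27619) = 18.7319
P₀ = 1/(26.2156 + 18.7319) = 0.02225
Lq = P₀·a^5·ρ / (5!(1-ρ)²) = 0.022248 × 620.8283 × 0.72381 / (120 × 0.076281) = 1.0922
Wq = Lq/λ = 1.09217/15.2 = 0.07185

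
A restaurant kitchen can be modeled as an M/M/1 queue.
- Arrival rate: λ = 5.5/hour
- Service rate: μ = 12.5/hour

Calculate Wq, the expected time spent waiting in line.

First, compute utilization: ρ = λ/μ = 5.5/12.5 = 0.4400
For M/M/1: Wq = λ/(μ(μ-λ))
Wq = 5.5/(12.5 × (12.5-5.5))
Wq = 5.5/(12.5 × 7.00)
Wq = 0.06286 hours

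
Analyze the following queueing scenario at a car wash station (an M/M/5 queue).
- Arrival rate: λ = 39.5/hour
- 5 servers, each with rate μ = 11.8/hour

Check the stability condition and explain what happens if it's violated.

Stability requires ρ = λ/(cμ) < 1
ρ = 39.5/(5 × 11.8) = 39.5/59.00 = 0.6695
Since 0.6695 < 1, the system is STABLE.
The servers are busy 66.95% of the time.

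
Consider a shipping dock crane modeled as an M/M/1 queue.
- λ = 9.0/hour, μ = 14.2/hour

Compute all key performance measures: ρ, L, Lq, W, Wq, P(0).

Step 1: ρ = λ/μ = 9.0/14.2 = 0.6338
Step 2: L = λ/(μ-λ) = 9.0/5.20 = 1.7308
Step 3: Lq = λ²/(μ(μ-λ)) = 81.00/(14.2×5.20) = 1.0970
Step 4: W = 1/(μ-λ) = 1/5.20 = 0.19231
Step 5: Wq = λ/(μ(μ-λ)) = 9.0/(14.2×5.20) = 0.1219
Step 6: P(0) = 1-ρ = 0.3662
Verify: L = λW = 9.0×0.19231 = 1.7308 ✔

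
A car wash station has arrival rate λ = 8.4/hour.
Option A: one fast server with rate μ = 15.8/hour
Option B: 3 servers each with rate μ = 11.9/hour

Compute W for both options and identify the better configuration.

Option A: single server μ = 15.8 (M/M/1)
  ρ_A = 8.4/15.8 = 0.5316
  W_A = 1/(μ-λ) = 1/(15.8-8.4) = 1/7.40 = 0.1351

Option B: 3 servers μ = 11.9 (M/M/3)
  ρ_B = λ/(cμ) = 8.4/(3×11.9) = 0.2353
  Offered load a = λ/μ = cρ = 8.4/11.9 = 0.7059
  P₀ = [ Σₙ₌₀^2 aⁿ/n! + a^3/(3!(1-ρ)) ]⁻¹
  Σ = a^0/0! + a^1/1! + a^2/2! = 1.0000 + 0.7059 + 0.2491 = 1.9550
  a^3/(3!(1-ρ)) = 0.35172/(6 × 0.76471) = 0.07666
  P₀ = 1/(1.9550 + 0.07666) = 0.4922
  Lq = P₀·a^3·ρ / (3!(1-ρ)²) = 0.4922 × 0.3517 × 0.2353 / (6 × 0.5848) = 0.01161
  Wq_B = Lq/λ = 0.01161/8.4 = 0.0013821
  W_B = Wq_B + 1/μ = 0.0013821 + 0.084034 = 0.08542

Since W_B = 0.08542 < W_A = 0.1351, Option B (multiple servers) has the shorter time in system.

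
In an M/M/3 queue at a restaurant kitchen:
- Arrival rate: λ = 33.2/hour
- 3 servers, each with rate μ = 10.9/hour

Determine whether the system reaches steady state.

Stability requires ρ = λ/(cμ) < 1
ρ = 33.2/(3 × 10.9) = 33.2/32.70 = 1.0153
Since 1.0153 ≥ 1, the system is UNSTABLE.
Need c > λ/μ = 33.2/10.9 = 3.05.
Minimum servers needed: c = 4.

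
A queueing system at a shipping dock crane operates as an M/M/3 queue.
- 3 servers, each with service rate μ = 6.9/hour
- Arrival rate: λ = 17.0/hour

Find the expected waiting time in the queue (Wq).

Traffic intensity: ρ = λ/(cμ) = 17.0/(3×6.9) = 0.8213
Since ρ = 0.8213 < 1, system is stable.
Offered load a = λ/μ = cρ = 17.0/6.9 = 2.4638
P₀ = [ Σₙ₌₀^2 aⁿ/n! + a^3/(3!(1-ρ)) ]⁻¹
Σ = a^0/0! + a^1/1! + a^2/2! = 1.00000 + 2.46377 + 3.03508 = 6.4988
a^3/(3!(1-ρ)) = 14.95545/(6 × 0.1787440) = 13.9449
P₀ = 1/(6.4988 + 13.9449) = 0.04891
Lq = P₀·a^3·ρ / (3!(1-ρ)²) = 0.0489146 × 14.9555 × 0.821256 / (6 × 0.0319494) = 3.1340
Wq = Lq/λ = 3.1340/17.0 = 0.1844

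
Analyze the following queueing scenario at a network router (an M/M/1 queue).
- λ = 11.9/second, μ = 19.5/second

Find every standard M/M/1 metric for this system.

Step 1: ρ = λ/μ = 11.9/19.5 = 0.6103
Step 2: L = λ/(μ-λ) = 11.9/7.60 = 1.5658
Step 3: Lq = λ²/(μ(μ-λ)) = 141.61/(19.5×7.60) = 0.9555
Step 4: W = 1/(μ-λ) = 1/7.60 = 0.13158
Step 5: Wq = λ/(μ(μ-λ)) = 11.9/(19.5×7.60) = 0.08030
Step 6: P(0) = 1-ρ = 0.3897
Verify: L = λW = 11.9×0.13158 = 1.5658 ✔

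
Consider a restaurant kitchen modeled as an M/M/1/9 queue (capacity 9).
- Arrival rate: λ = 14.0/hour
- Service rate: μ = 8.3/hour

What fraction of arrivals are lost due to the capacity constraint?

ρ = λ/μ = 14.0/8.3 = 1.68675
P₀ = (1-ρ)/(1-ρ^(K+1)) = (1-1.68675)/(1-1.68675^10) = -0.68675/-185.4263 = 0.003704
P_K = P₀×ρ^K = 0.0037036 × 1.68675^9 = 0.0037036 × 110.5240 = 0.4093
Blocking probability = 40.93%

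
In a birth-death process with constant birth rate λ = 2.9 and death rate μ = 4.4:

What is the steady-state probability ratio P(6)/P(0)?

For constant rates: P(n)/P(0) = (λ/μ)^n
P(6)/P(0) = (2.9/4.4)^6 = 0.65909^6 = 0.08197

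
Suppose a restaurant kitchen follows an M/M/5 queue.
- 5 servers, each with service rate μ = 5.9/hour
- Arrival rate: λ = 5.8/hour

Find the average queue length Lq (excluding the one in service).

Traffic intensity: ρ = λ/(cμ) = 5.8/(5×5.9) = 0.1966
Since ρ = 0.1966 < 1, system is stable.
Offered load a = λ/μ = cρ = 5.8/5.9 = 0.9831
P₀ = [ Σₙ₌₀^4 aⁿ/n! + a^5/(5!(1-ρ)) ]⁻¹
Σ = a^0/0! + a^1/1! + a^2/2! + a^3/3! + a^4/4! = 1.0000 + 0.9831 + 0.4832 + 0.1583 + 0.03891 = 2.6635
a^5/(5!(1-ρ)) = 0.9181/(120 × 0.8034) = 0.009523
P₀ = 1/(2.6635 + 0.009523) = 0.3741
Lq = P₀·a^5·ρ / (5!(1-ρ)²) = 0.3741 × 0.9181 × 0.1966 / (120 × 0.6454) = 0.0008719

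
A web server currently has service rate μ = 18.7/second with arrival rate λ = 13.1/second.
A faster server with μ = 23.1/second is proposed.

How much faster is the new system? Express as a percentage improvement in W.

System 1: ρ₁ = 13.1/18.7 = 0.7005, W₁ = 1/(18.7-13.1) = 0.17857
System 2: ρ₂ = 13.1/23.1 = 0.5671, W₂ = 1/(23.1-13.1) = 0.10000
Improvement: (W₁-W₂)/W₁ = (0.17857-0.10000)/0.17857 = 44.00%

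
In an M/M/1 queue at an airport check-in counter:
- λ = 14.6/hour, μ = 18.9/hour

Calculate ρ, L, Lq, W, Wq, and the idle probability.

Step 1: ρ = λ/μ = 14.6/18.9 = 0.7725
Step 2: L = λ/(μ-λ) = 14.6/4.30 = 3.3953
Step 3: Lq = λ²/(μ(μ-λ)) = 213.16/(18.9×4.30) = 2.6229
Step 4: W = 1/(μ-λ) = 1/4.30 = 0.232558
Step 5: Wq = λ/(μ(μ-λ)) = 14.6/(18.9×4.30) = 0.1796
Step 6: P(0) = 1-ρ = 0.2275
Verify: L = λW = 14.6×0.232558 = 3.3953 ✔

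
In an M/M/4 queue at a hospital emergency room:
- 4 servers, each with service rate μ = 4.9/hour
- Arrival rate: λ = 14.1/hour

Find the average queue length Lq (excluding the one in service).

Traffic intensity: ρ = λ/(cμ) = 14.1/(4×4.9) = 0.7194
Since ρ = 0.7194 < 1, system is stable.
Offered load a = λ/μ = cρ = 14.1/4.9 = 2.8776
P₀ = [ Σₙ₌₀^3 aⁿ/n! + a^4/(4!(1-ρ)) ]⁻¹
Σ = a^0/0! + a^1/1! + a^2/2! + a^3/3! = 1.0000 + 2.8776 + 4.1401 + 3.9712 = 11.9889
a^4/(4!(1-ρ)) = 68.5634/(24 × 0.280612) = 10.1806
P₀ = 1/(11.9889 + 10.1806) = 0.04511
Lq = P₀·a^4·ρ / (4!(1-ρ)²) = 0.045107 × 68.5634 × 0.71939 / (24 × 0.078743) = 1.1773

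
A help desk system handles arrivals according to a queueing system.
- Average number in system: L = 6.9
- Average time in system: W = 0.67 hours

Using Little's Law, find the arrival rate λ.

Little's Law: L = λW, so λ = L/W
λ = 6.9/0.67 = 10.2985 tickets/hour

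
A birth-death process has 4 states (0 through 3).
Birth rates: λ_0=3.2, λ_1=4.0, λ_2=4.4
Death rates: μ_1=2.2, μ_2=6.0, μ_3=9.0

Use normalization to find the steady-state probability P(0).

Ratios P(n)/P(0) = (λ₀···λₙ₋₁)/(μ₁···μₙ):
P(1)/P(0) = (3.2)/(2.2) = 1.4545
P(2)/P(0) = (3.2×4.0)/(2.2×6.0) = 0.9697
P(3)/P(0) = (3.2×4.0×4.4)/(2.2×6.0×9.0) = 0.4741

Normalization: ∑ P(n) = 1
P(0) × (1.0000 + 1.4545 + 0.9697 + 0.4741) = 1
P(0) × 3.8983 = 1
P(0) = 1/3.8983 = 0.2565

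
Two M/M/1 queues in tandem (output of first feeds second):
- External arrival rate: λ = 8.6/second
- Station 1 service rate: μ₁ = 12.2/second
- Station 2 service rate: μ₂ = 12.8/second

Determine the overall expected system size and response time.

By Jackson's theorem, each station behaves as independent M/M/1.
Station 1: ρ₁ = 8.6/12.2 = 0.7049, L₁ = ρ₁/(1-ρ₁) = λ/(μ₁-λ) = 8.6/3.60 = 2.3889
Station 2: ρ₂ = 8.6/12.8 = 0.6719, L₂ = ρ₂/(1-ρ₂) = λ/(μ₂-λ) = 8.6/4.20 = 2.0476
Total: L = L₁ + L₂ = 2.3889 + 2.0476 = 4.4365
W = L/λ = 4.4365/8.6 = 0.5159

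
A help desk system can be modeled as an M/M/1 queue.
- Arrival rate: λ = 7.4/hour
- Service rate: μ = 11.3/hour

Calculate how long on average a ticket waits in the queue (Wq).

First, compute utilization: ρ = λ/μ = 7.4/11.3 = 0.6549
For M/M/1: Wq = λ/(μ(μ-λ))
Wq = 7.4/(11.3 × (11.3-7.4))
Wq = 7.4/(11.3 × 3.90)
Wq = 0.1679 hours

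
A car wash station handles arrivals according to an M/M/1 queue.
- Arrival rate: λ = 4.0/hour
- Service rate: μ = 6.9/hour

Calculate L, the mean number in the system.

ρ = λ/μ = 4.0/6.9 = 0.5797
For M/M/1: L = λ/(μ-λ)
L = 4.0/(6.9-4.0) = 4.0/2.90
L = 1.3793 cars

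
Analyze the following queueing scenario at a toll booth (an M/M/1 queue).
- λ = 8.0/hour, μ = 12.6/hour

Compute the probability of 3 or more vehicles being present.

ρ = λ/μ = 8.0/12.6 = 0.63492
P(N ≥ n) = ρⁿ
P(N ≥ 3) = 0.63492^3
P(N ≥ 3) = 0.2560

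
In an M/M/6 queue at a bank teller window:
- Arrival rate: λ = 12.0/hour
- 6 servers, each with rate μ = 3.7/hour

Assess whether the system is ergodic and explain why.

Stability requires ρ = λ/(cμ) < 1
ρ = 12.0/(6 × 3.7) = 12.0/22.20 = 0.5405
Since 0.5405 < 1, the system is STABLE.
The servers are busy 54.05% of the time.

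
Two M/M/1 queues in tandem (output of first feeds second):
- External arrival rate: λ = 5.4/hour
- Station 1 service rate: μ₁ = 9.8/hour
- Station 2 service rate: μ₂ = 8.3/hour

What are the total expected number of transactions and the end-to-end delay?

By Jackson's theorem, each station behaves as independent M/M/1.
Station 1: ρ₁ = 5.4/9.8 = 0.5510, L₁ = ρ₁/(1-ρ₁) = λ/(μ₁-λ) = 5.4/4.40 = 1.22727
Station 2: ρ₂ = 5.4/8.3 = 0.6506, L₂ = ρ₂/(1-ρ₂) = λ/(μ₂-λ) = 5.4/2.90 = 1.86207
Total: L = L₁ + L₂ = 1.22727 + 1.86207 = 3.0893
W = L/λ = 3.0893/5.4 = 0.5721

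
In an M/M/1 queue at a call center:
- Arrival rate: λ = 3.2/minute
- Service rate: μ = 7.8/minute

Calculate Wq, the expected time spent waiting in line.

First, compute utilization: ρ = λ/μ = 3.2/7.8 = 0.4103
For M/M/1: Wq = λ/(μ(μ-λ))
Wq = 3.2/(7.8 × (7.8-3.2))
Wq = 3.2/(7.8 × 4.60)
Wq = 0.08919 minutes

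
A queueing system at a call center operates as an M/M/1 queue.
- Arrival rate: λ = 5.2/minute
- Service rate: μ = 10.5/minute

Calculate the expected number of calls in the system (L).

ρ = λ/μ = 5.2/10.5 = 0.4952
For M/M/1: L = λ/(μ-λ)
L = 5.2/(10.5-5.2) = 5.2/5.30
L = 0.9811 calls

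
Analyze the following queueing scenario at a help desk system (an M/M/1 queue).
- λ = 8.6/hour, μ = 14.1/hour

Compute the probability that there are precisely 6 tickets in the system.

ρ = λ/μ = 8.6/14.1 = 0.6099
P(n) = (1-ρ)ρⁿ
P(6) = (1-0.6099) × 0.6099^6
P(6) = 0.3901 × 0.05147
P(6) = 0.02008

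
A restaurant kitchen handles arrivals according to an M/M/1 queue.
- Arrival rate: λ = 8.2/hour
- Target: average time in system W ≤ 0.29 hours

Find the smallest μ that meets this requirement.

For M/M/1: W = 1/(μ-λ)
Need W ≤ 0.29, so 1/(μ-λ) ≤ 0.29
μ - λ ≥ 1/0.29 = 3.4483
μ ≥ 8.2 + 3.4483 = 11.6483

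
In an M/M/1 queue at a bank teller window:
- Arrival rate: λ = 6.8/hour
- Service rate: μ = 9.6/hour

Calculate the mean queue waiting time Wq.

First, compute utilization: ρ = λ/μ = 6.8/9.6 = 0.7083
For M/M/1: Wq = λ/(μ(μ-λ))
Wq = 6.8/(9.6 × (9.6-6.8))
Wq = 6.8/(9.6 × 2.80)
Wq = 0.2530 hours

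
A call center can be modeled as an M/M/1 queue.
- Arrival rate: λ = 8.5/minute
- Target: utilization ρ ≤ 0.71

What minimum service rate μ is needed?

ρ = λ/μ, so μ = λ/ρ
μ ≥ 8.5/0.71 = 11.9718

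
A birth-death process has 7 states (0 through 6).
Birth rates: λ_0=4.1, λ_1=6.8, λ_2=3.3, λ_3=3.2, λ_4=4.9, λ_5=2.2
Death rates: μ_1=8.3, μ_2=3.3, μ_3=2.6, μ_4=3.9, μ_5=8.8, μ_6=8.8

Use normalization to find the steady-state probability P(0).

Ratios P(n)/P(0) = (λ₀···λₙ₋₁)/(μ₁···μₙ):
P(1)/P(0) = (4.1)/(8.3) = 0.49398
P(2)/P(0) = (4.1×6.8)/(8.3×3.3) = 1.0179
P(3)/P(0) = (4.1×6.8×3.3)/(8.3×3.3×2.6) = 1.2919
P(4)/P(0) = (4.1×6.8×3.3×3.2)/(8.3×3.3×2.6×3.9) = 1.0601
P(5)/P(0) = (4.1×6.8×3.3×3.2×4.9)/(8.3×3.3×2.6×3.9×8.8) = 0.59026
P(6)/P(0) = (4.1×6.8×3.3×3.2×4.9×2.2)/(8.3×3.3×2.6×3.9×8.8×8.8) = 0.14756

Normalization: ∑ P(n) = 1
P(0) × (1.0000 + 0.49398 + 1.0179 + 1.2919 + 1.0601 + 0.59026 + 0.14756) = 1
P(0) × 5.6017 = 1
P(0) = 1/5.6017 = 0.1785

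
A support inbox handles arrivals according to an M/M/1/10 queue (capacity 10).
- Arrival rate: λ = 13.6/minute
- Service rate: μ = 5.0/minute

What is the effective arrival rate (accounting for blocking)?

ρ = λ/μ = 13.6/5.0 = 2.7200
P₀ = (1-ρ)/(1-ρ^(K+1)) = (1-2.7200)/(1-2.7200^11) = -1.7200/-60290.7576 = 0.00002853
P_K = P₀×ρ^K = 0.00002853 × 2.7200^10 = 0.00002853 × 22166.0874 = 0.6324
λ_eff = λ(1-P_K) = 13.6 × (1 - 0.63236) = 13.6 × 0.36764 = 4.9999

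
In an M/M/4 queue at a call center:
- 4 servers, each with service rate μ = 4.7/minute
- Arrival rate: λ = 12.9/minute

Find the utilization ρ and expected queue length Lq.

Traffic intensity: ρ = λ/(cμ) = 12.9/(4×4.7) = 0.6862
Since ρ = 0.6862 < 1, system is stable.
Offered load a = λ/μ = cρ = 12.9/4.7 = 2.7447
P₀ = [ Σₙ₌₀^3 aⁿ/n! + a^4/(4!(1-ρ)) ]⁻¹
Σ = a^0/0! + a^1/1! + a^2/2! + a^3/3! = 1.0000 + 2.7447 + 3.7666 + 3.4461 = 10.9574
a^4/(4!(1-ρ)) = 56.7502/(24 × 0.31383) = 7.5346
P₀ = 1/(10.9574 + 7.5346) = 0.05408
Lq = P₀·a^4·ρ / (4!(1-ρ)²) = 0.05408 × 56.7502 × 0.6862 / (24 × 0.09849) = 0.8909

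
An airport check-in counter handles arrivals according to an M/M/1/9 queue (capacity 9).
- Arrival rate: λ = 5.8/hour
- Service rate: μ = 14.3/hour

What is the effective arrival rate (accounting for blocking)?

ρ = λ/μ = 5.8/14.3 = 0.40559
P₀ = (1-ρ)/(1-ρ^(K+1)) = (1-0.40559)/(1-0.40559^10) = 0.5944/0.9999 = 0.5945
P_K = P₀×ρ^K = 0.5945 × 0.40559^9 = 0.5945 × 0.0002970 = 0.0001766
λ_eff = λ(1-P_K) = 5.8 × (1 - 0.0001766) = 5.8 × 0.99982 = 5.7990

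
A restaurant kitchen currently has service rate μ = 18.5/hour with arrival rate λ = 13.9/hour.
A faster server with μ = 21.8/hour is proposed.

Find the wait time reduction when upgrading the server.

System 1: ρ₁ = 13.9/18.5 = 0.7514, W₁ = 1/(18.5-13.9) = 0.2174
System 2: ρ₂ = 13.9/21.8 = 0.6376, W₂ = 1/(21.8-13.9) = 0.1266
Improvement: (W₁-W₂)/W₁ = (0.2174-0.1266)/0.2174 = 41.77%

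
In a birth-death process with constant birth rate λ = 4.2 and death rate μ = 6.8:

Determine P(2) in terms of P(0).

For constant rates: P(n)/P(0) = (λ/μ)^n
P(2)/P(0) = (4.2/6.8)^2 = 0.61765^2 = 0.3815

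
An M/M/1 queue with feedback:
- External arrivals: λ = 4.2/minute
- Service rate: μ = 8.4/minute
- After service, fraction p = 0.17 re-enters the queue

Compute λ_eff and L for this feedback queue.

Effective arrival rate: λ_eff = λ/(1-p) = 4.2/(1-0.17) = 4.2/0.83 = 5.06024
ρ = λ_eff/μ = 5.06024/8.4 = 0.60241
L = ρ/(1-ρ) = 0.60241/(1-0.60241) = 1.5152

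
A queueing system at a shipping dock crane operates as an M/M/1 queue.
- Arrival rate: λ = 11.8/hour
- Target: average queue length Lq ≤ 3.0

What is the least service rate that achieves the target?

For M/M/1: Lq = λ²/(μ(μ-λ))
Need Lq ≤ 3.0, i.e. μ(μ-λ) ≥ λ²/3.0
μ² - 11.8μ - 139.24/3.0 ≥ 0  →  μ² - 11.8μ - 46.41333 ≥ 0
Quadratic formula (positive root): μ = [λ + √(λ² + 4×46.41333)]/2
Discriminant: 139.24 + 4×46.41333 = 324.8933, √324.8933 = 18.0248
μ ≥ (11.8 + 18.0248)/2 = 14.9124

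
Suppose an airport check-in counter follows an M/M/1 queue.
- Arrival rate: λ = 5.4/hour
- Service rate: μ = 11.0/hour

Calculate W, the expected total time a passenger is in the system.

First, compute utilization: ρ = λ/μ = 5.4/11.0 = 0.4909
For M/M/1: W = 1/(μ-λ)
W = 1/(11.0-5.4) = 1/5.60
W = 0.1786 hours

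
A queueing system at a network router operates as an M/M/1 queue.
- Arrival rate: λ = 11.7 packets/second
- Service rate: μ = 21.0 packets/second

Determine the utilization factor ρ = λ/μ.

Server utilization: ρ = λ/μ
ρ = 11.7/21.0 = 0.5571
The server is busy 55.71% of the time.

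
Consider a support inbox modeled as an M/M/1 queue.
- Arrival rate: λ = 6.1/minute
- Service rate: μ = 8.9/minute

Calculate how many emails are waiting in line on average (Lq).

ρ = λ/μ = 6.1/8.9 = 0.6854
For M/M/1: Lq = λ²/(μ(μ-λ))
Lq = 37.21/(8.9 × 2.80)
Lq = 1.4932 emails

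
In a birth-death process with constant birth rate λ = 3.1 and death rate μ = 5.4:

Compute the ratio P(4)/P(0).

For constant rates: P(n)/P(0) = (λ/μ)^n
P(4)/P(0) = (3.1/5.4)^4 = 0.5741^4 = 0.1086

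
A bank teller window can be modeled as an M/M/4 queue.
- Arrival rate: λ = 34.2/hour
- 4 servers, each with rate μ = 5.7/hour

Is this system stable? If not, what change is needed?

Stability requires ρ = λ/(cμ) < 1
ρ = 34.2/(4 × 5.7) = 34.2/22.80 = 1.5000
Since 1.5000 ≥ 1, the system is UNSTABLE.
Need c > λ/μ = 34.2/5.7 = 6.00.
Minimum servers needed: c = 7.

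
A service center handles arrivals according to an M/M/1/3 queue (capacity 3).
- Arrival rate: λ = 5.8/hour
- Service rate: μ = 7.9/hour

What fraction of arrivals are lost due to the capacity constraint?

ρ = λ/μ = 5.8/7.9 = 0.73418
P₀ = (1-ρ)/(1-ρ^(K+1)) = (1-0.73418)/(1-0.73418^4) = 0.26582/0.70946 = 0.3747
P_K = P₀×ρ^K = 0.3747 × 0.73418^3 = 0.3747 × 0.3957 = 0.1483
Blocking probability = 14.83%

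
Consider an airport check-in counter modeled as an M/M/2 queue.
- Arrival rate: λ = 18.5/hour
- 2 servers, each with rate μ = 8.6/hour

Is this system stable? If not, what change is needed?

Stability requires ρ = λ/(cμ) < 1
ρ = 18.5/(2 × 8.6) = 18.5/17.20 = 1.0756
Since 1.0756 ≥ 1, the system is UNSTABLE.
Need c > λ/μ = 18.5/8.6 = 2.15.
Minimum servers needed: c = 3.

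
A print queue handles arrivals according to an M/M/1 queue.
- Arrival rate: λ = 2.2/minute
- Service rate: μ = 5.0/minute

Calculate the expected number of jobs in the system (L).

ρ = λ/μ = 2.2/5.0 = 0.4400
For M/M/1: L = λ/(μ-λ)
L = 2.2/(5.0-2.2) = 2.2/2.80
L = 0.7857 jobs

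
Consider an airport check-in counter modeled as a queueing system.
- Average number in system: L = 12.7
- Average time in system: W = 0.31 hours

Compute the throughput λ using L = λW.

Little's Law: L = λW, so λ = L/W
λ = 12.7/0.31 = 40.9677 passengers/hour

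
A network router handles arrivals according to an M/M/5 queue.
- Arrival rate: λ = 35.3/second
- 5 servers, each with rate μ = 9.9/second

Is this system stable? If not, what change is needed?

Stability requires ρ = λ/(cμ) < 1
ρ = 35.3/(5 × 9.9) = 35.3/49.50 = 0.7131
Since 0.7131 < 1, the system is STABLE.
The servers are busy 71.31% of the time.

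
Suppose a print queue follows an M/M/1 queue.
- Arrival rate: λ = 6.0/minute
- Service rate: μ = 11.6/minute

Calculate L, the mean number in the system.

ρ = λ/μ = 6.0/11.6 = 0.5172
For M/M/1: L = λ/(μ-λ)
L = 6.0/(11.6-6.0) = 6.0/5.60
L = 1.0714 jobs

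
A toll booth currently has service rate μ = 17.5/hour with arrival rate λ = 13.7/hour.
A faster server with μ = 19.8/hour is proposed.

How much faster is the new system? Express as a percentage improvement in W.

System 1: ρ₁ = 13.7/17.5 = 0.7829, W₁ = 1/(17.5-13.7) = 0.2631579
System 2: ρ₂ = 13.7/19.8 = 0.6919, W₂ = 1/(19.8-13.7) = 0.1639344
Improvement: (W₁-W₂)/W₁ = (0.2631579-0.1639344)/0.2631579 = 37.70%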